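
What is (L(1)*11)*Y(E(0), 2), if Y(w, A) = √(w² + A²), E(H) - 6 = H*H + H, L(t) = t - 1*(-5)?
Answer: 132*√10 ≈ 417.42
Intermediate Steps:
L(t) = 5 + t (L(t) = t + 5 = 5 + t)
E(H) = 6 + H + H² (E(H) = 6 + (H*H + H) = 6 + (H² + H) = 6 + (H + H²) = 6 + H + H²)
Y(w, A) = √(A² + w²)
(L(1)*11)*Y(E(0), 2) = ((5 + 1)*11)*√(2² + (6 + 0 + 0²)²) = (6*11)*√(4 + (6 + 0 + 0)²) = 66*√(4 + 6²) = 66*√(4 + 36) = 66*√40 = 66*(2*√10) = 132*√10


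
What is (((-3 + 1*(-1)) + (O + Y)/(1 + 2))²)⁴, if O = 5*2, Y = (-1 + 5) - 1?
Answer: 1/6561 ≈ 0.00015242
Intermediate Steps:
Y = 3 (Y = 4 - 1 = 3)
O = 10
(((-3 + 1*(-1)) + (O + Y)/(1 + 2))²)⁴ = (((-3 + 1*(-1)) + (10 + 3)/(1 + 2))²)⁴ = (((-3 - 1) + 13/3)²)⁴ = ((-4 + 13*(⅓))²)⁴ = ((-4 + 13/3)²)⁴ = ((⅓)²)⁴ = (⅑)⁴ = 1/6561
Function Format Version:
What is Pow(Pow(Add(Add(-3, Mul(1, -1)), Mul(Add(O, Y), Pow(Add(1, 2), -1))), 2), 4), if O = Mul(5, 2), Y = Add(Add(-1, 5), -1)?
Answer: Rational(1, 6561) ≈ 0.00015242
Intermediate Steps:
Y = 3 (Y = Add(4, -1) = 3)
O = 10
Pow(Pow(Add(Add(-3, Mul(1, -1)), Mul(Add(O, Y), Pow(Add(1, 2), -1))), 2), 4) = Pow(Pow(Add(Add(-3, Mul(1, -1)), Mul(Add(10, 3), Pow(Add(1, 2), -1))), 2), 4) = Pow(Pow(Add(Add(-3, -1), Mul(13, Pow(3, -1))), 2), 4) = Pow(Pow(Add(-4, Mul(13, Rational(1, 3))), 2), 4) = Pow(Pow(Add(-4, Rational(13, 3)), 2), 4) = Pow(Pow(Rational(1, 3), 2), 4) = Pow(Rational(1, 9), 4) = Rational(1, 6561)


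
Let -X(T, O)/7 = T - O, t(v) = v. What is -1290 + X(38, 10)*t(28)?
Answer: -6778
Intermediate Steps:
X(T, O) = -7*T + 7*O (X(T, O) = -7*(T - O) = -7*T + 7*O)
-1290 + X(38, 10)*t(28) = -1290 + (-7*38 + 7*10)*28 = -1290 + (-266 + 70)*28 = -1290 - 196*28 = -1290 - 5488 = -6778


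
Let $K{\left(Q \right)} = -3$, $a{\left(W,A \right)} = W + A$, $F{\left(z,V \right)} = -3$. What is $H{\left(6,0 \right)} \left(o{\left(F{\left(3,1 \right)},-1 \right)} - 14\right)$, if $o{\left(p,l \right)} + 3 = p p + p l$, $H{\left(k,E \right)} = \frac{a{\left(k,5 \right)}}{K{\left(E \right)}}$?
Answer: $\frac{55}{3} \approx 18.333$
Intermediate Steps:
$a{\left(W,A \right)} = A + W$
$H{\left(k,E \right)} = - \frac{5}{3} - \frac{k}{3}$ ($H{\left(k,E \right)} = \frac{5 + k}{-3} = \left(5 + k\right) \left(- \frac{1}{3}\right) = - \frac{5}{3} - \frac{k}{3}$)
$o{\left(p,l \right)} = -3 + p^{2} + l p$ ($o{\left(p,l \right)} = -3 + \left(p p + p l\right) = -3 + \left(p^{2} + l p\right) = -3 + p^{2} + l p$)
$H{\left(6,0 \right)} \left(o{\left(F{\left(3,1 \right)},-1 \right)} - 14\right) = \left(- \frac{5}{3} - 2\right) \left(\left(-3 + \left(-3\right)^{2} - -3\right) - 14\right) = \left(- \frac{5}{3} - 2\right) \left(\left(-3 + 9 + 3\right) - 14\right) = - \frac{11 \left(9 - 14\right)}{3} = \left(- \frac{11}{3}\right) \left(-5\right) = \frac{55}{3}$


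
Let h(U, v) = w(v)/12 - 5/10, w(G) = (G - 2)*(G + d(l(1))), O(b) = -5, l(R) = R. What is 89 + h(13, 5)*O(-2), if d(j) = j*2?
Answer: 331/4 ≈ 82.750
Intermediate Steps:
d(j) = 2*j
w(G) = (-2 + G)*(2 + G) (w(G) = (G - 2)*(G + 2*1) = (-2 + G)*(G + 2) = (-2 + G)*(2 + G))
h(U, v) = -⅚ + v²/12 (h(U, v) = (-4 + v²)/12 - 5/10 = (-4 + v²)*(1/12) - 5*⅒ = (-⅓ + v²/12) - ½ = -⅚ + v²/12)
89 + h(13, 5)*O(-2) = 89 + (-⅚ + (1/12)*5²)*(-5) = 89 + (-⅚ + (1/12)*25)*(-5) = 89 + (-⅚ + 25/12)*(-5) = 89 + (5/4)*(-5) = 89 - 25/4 = 331/4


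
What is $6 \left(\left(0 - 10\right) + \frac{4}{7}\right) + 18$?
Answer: $- \frac{270}{7} \approx -38.571$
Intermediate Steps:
$6 \left(\left(0 - 10\right) + \frac{4}{7}\right) + 18 = 6 \left(-10 + 4 \cdot \frac{1}{7}\right) + 18 = 6 \left(-10 + \frac{4}{7}\right) + 18 = 6 \left(- \frac{66}{7}\right) + 18 = - \frac{396}{7} + 18 = - \frac{270}{7}$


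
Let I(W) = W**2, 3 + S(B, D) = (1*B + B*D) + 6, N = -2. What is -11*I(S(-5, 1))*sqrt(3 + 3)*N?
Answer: 1078*sqrt(6) ≈ 2640.6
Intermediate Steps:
S(B, D) = 3 + B + B*D (S(B, D) = -3 + ((1*B + B*D) + 6) = -3 + ((B + B*D) + 6) = -3 + (6 + B + B*D) = 3 + B + B*D)
-11*I(S(-5, 1))*sqrt(3 + 3)*N = -11*(3 - 5 - 5*1)**2*sqrt(3 + 3)*(-2) = -11*(3 - 5 - 5)**2*sqrt(6)*(-2) = -11*(-7)**2*sqrt(6)*(-2) = -11*49*sqrt(6)*(-2) = -(-1078)*sqrt(6) = 1078*sqrt(6)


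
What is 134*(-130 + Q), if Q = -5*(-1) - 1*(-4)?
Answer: -16214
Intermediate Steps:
Q = 9 (Q = 5 + 4 = 9)
134*(-130 + Q) = 134*(-130 + 9) = 134*(-121) = -16214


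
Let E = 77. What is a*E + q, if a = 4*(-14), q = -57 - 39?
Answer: -4408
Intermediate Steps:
q = -96
a = -56
a*E + q = -56*77 - 96 = -4312 - 96 = -4408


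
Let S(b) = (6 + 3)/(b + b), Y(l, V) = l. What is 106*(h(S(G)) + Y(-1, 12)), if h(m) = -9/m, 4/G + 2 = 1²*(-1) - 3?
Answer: 106/3 ≈ 35.333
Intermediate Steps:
G = -⅔ (G = 4/(-2 + (1²*(-1) - 3)) = 4/(-2 + (1*(-1) - 3)) = 4/(-2 + (-1 - 3)) = 4/(-2 - 4) = 4/(-6) = 4*(-⅙) = -⅔ ≈ -0.66667)
S(b) = 9/(2*b) (S(b) = 9/((2*b)) = 9*(1/(2*b)) = 9/(2*b))
106*(h(S(G)) + Y(-1, 12)) = 106*(-9/(9/(2*(-⅔))) - 1) = 106*(-9/((9/2)*(-3/2)) - 1) = 106*(-9/(-27/4) - 1) = 106*(-9*(-4/27) - 1) = 106*(4/3 - 1) = 106*(⅓) = 106/3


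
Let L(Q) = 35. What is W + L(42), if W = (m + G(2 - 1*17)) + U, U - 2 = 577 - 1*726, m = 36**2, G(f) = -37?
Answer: 1147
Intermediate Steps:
m = 1296
U = -147 (U = 2 + (577 - 1*726) = 2 + (577 - 726) = 2 - 149 = -147)
W = 1112 (W = (1296 - 37) - 147 = 1259 - 147 = 1112)
W + L(42) = 1112 + 35 = 1147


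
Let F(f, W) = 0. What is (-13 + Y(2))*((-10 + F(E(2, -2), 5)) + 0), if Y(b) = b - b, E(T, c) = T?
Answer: 130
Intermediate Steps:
Y(b) = 0
(-13 + Y(2))*((-10 + F(E(2, -2), 5)) + 0) = (-13 + 0)*((-10 + 0) + 0) = -13*(-10 + 0) = -13*(-10) = 130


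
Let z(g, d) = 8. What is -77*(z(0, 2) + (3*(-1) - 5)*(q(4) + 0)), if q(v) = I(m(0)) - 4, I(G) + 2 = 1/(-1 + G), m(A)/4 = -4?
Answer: -73920/17 ≈ -4348.2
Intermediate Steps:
m(A) = -16 (m(A) = 4*(-4) = -16)
I(G) = -2 + 1/(-1 + G)
q(v) = -103/17 (q(v) = (3 - 2*(-16))/(-1 - 16) - 4 = (3 + 32)/(-17) - 4 = -1/17*35 - 4 = -35/17 - 4 = -103/17)
-77*(z(0, 2) + (3*(-1) - 5)*(q(4) + 0)) = -77*(8 + (3*(-1) - 5)*(-103/17 + 0)) = -77*(8 + (-3 - 5)*(-103/17)) = -77*(8 - 8*(-103/17)) = -77*(8 + 824/17) = -77*960/17 = -73920/17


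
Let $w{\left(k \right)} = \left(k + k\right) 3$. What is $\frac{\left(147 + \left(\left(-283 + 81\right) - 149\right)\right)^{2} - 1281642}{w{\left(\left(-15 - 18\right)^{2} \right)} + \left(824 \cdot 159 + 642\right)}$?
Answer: $- \frac{206671}{23032} \approx -8.9732$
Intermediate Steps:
$w{\left(k \right)} = 6 k$ ($w{\left(k \right)} = 2 k 3 = 6 k$)
$\frac{\left(147 + \left(\left(-283 + 81\right) - 149\right)\right)^{2} - 1281642}{w{\left(\left(-15 - 18\right)^{2} \right)} + \left(824 \cdot 159 + 642\right)} = \frac{\left(147 + \left(\left(-283 + 81\right) - 149\right)\right)^{2} - 1281642}{6 \left(-15 - 18\right)^{2} + \left(824 \cdot 159 + 642\right)} = \frac{\left(147 - 351\right)^{2} - 1281642}{6 \left(-33\right)^{2} + \left(131016 + 642\right)} = \frac{\left(147 - 351\right)^{2} - 1281642}{6 \cdot 1089 + 131658} = \frac{\left(-204\right)^{2} - 1281642}{6534 + 131658} = \frac{41616 - 1281642}{138192} = \left(-1240026\right) \frac{1}{138192} = - \frac{206671}{23032}$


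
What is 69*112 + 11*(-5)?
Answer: 7673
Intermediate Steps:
69*112 + 11*(-5) = 7728 - 55 = 7673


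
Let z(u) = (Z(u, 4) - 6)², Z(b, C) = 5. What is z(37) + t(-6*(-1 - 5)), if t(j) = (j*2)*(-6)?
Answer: -431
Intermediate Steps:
t(j) = -12*j (t(j) = (2*j)*(-6) = -12*j)
z(u) = 1 (z(u) = (5 - 6)² = (-1)² = 1)
z(37) + t(-6*(-1 - 5)) = 1 - (-72)*(-1 - 5) = 1 - (-72)*(-6) = 1 - 12*36 = 1 - 432 = -431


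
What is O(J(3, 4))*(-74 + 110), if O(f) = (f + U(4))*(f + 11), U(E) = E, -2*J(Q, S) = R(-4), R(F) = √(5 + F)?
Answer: 1323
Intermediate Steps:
J(Q, S) = -½ (J(Q, S) = -√(5 - 4)/2 = -√1/2 = -½*1 = -½)
O(f) = (4 + f)*(11 + f) (O(f) = (f + 4)*(f + 11) = (4 + f)*(11 + f))
O(J(3, 4))*(-74 + 110) = (44 + (-½)² + 15*(-½))*(-74 + 110) = (44 + ¼ - 15/2)*36 = (147/4)*36 = 1323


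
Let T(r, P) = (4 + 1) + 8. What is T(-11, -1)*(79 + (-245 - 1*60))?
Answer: -2938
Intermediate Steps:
T(r, P) = 13 (T(r, P) = 5 + 8 = 13)
T(-11, -1)*(79 + (-245 - 1*60)) = 13*(79 + (-245 - 1*60)) = 13*(79 + (-245 - 60)) = 13*(79 - 305) = 13*(-226) = -2938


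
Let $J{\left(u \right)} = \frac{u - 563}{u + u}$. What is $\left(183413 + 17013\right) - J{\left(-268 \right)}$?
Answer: $\frac{107427505}{536} \approx 2.0042 \cdot 10^{5}$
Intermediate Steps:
$J{\left(u \right)} = \frac{-563 + u}{2 u}$
$\left(183413 + 17013\right) - J{\left(-268 \right)} = \left(183413 + 17013\right) - \frac{-563 - 268}{2 \left(-268\right)} = 200426 - \frac{1}{2} \left(- \frac{1}{268}\right) \left(-831\right) = 200426 - \frac{831}{536} = \frac{107427505}{536}$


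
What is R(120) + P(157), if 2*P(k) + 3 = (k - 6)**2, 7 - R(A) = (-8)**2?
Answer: 11342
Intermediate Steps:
R(A) = -57 (R(A) = 7 - 1*(-8)**2 = 7 - 1*64 = 7 - 64 = -57)
P(k) = -3/2 + (-6 + k)**2/2 (P(k) = -3/2 + (k - 6)**2/2 = -3/2 + (-6 + k)**2/2)
R(120) + P(157) = -57 + (-3/2 + (-6 + 157)**2/2) = -57 + (-3/2 + (1/2)*151**2) = -57 + (-3/2 + (1/2)*22801) = -57 + (-3/2 + 22801/2) = -57 + 11399 = 11342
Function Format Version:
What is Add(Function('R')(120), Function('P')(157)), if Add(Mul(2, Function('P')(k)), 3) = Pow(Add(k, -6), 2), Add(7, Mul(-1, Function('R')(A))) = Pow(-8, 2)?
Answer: 11342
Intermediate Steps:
Function('R')(A) = -57 (Function('R')(A) = Add(7, Mul(-1, Pow(-8, 2))) = Add(7, Mul(-1, 64)) = Add(7, -64) = -57)
Function('P')(k) = Add(Rational(-3, 2), Mul(Rational(1, 2), Pow(Add(-6, k), 2))) (Function('P')(k) = Add(Rational(-3, 2), Mul(Rational(1, 2), Pow(Add(k, -6), 2))) = Add(Rational(-3, 2), Mul(Rational(1, 2), Pow(Add(-6, k), 2))))
Add(Function('R')(120), Function('P')(157)) = Add(-57, Add(Rational(-3, 2), Mul(Rational(1, 2), Pow(Add(-6, 157), 2)))) = Add(-57, Add(Rational(-3, 2), Mul(Rational(1, 2), Pow(151, 2)))) = Add(-57, Add(Rational(-3, 2), Mul(Rational(1, 2), 22801))) = Add(-57, Add(Rational(-3, 2), Rational(22801, 2))) = Add(-57, 11399) = 11342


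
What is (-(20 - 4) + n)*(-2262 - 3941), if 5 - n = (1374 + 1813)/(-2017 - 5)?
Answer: 118198165/2022 ≈ 58456.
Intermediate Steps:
n = 13297/2022 (n = 5 - (1374 + 1813)/(-2017 - 5) = 5 - 3187/(-2022) = 5 - 3187*(-1)/2022 = 5 - 1*(-3187/2022) = 5 + 3187/2022 = 13297/2022 ≈ 6.5762)
(-(20 - 4) + n)*(-2262 - 3941) = (-(20 - 4) + 13297/2022)*(-2262 - 3941) = (-1*16 + 13297/2022)*(-6203) = (-16 + 13297/2022)*(-6203) = -19055/2022*(-6203) = 118198165/2022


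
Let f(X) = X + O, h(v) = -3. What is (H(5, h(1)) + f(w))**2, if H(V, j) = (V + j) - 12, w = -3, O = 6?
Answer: 49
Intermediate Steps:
f(X) = 6 + X (f(X) = X + 6 = 6 + X)
H(V, j) = -12 + V + j
(H(5, h(1)) + f(w))**2 = ((-12 + 5 - 3) + (6 - 3))**2 = (-10 + 3)**2 = (-7)**2 = 49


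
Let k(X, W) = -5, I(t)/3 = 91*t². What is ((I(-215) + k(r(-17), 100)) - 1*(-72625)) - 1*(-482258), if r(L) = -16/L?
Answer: 13174303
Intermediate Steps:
I(t) = 273*t² (I(t) = 3*(91*t²) = 273*t²)
((I(-215) + k(r(-17), 100)) - 1*(-72625)) - 1*(-482258) = ((273*(-215)² - 5) - 1*(-72625)) - 1*(-482258) = ((273*46225 - 5) + 72625) + 482258 = ((12619425 - 5) + 72625) + 482258 = (12619420 + 72625) + 482258 = 12692045 + 482258 = 13174303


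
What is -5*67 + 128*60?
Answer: 7345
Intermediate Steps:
-5*67 + 128*60 = -335 + 7680 = 7345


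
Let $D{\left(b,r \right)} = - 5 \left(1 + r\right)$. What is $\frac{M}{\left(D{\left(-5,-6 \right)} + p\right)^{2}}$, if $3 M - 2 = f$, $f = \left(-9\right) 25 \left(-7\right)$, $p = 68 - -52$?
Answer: $\frac{1577}{63075} \approx 0.025002$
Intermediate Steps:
$D{\left(b,r \right)} = -5 - 5 r$
$p = 120$ ($p = 68 + 52 = 120$)
$f = 1575$ ($f = \left(-225\right) \left(-7\right) = 1575$)
$M = \frac{1577}{3}$ ($M = \frac{2}{3} + \frac{1}{3} \cdot 1575 = \frac{2}{3} + 525 = \frac{1577}{3} \approx 525.67$)
$\frac{M}{\left(D{\left(-5,-6 \right)} + p\right)^{2}} = \frac{1577}{3 \left(\left(-5 - -30\right) + 120\right)^{2}} = \frac{1577}{3 \left(\left(-5 + 30\right) + 120\right)^{2}} = \frac{1577}{3 \left(25 + 120\right)^{2}} = \frac{1577}{3 \cdot 145^{2}} = \frac{1577}{3 \cdot 21025} = \frac{1577}{3} \cdot \frac{1}{21025} = \frac{1577}{63075}$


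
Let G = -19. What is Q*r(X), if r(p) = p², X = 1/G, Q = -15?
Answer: -15/361 ≈ -0.041551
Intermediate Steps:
X = -1/19 (X = 1/(-19) = -1/19 ≈ -0.052632)
Q*r(X) = -15*(-1/19)² = -15*1/361 = -15/361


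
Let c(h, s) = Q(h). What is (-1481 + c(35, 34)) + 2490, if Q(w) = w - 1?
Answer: 1043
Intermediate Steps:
Q(w) = -1 + w
c(h, s) = -1 + h
(-1481 + c(35, 34)) + 2490 = (-1481 + (-1 + 35)) + 2490 = (-1481 + 34) + 2490 = -1447 + 2490 = 1043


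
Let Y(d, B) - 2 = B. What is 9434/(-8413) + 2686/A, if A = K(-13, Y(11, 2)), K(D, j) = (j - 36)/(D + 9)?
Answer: 11260923/33652 ≈ 334.63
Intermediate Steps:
Y(d, B) = 2 + B
K(D, j) = (-36 + j)/(9 + D)
A = 8 (A = (-36 + (2 + 2))/(9 - 13) = (-36 + 4)/(-4) = -¼*(-32) = 8)
9434/(-8413) + 2686/A = 9434/(-8413) + 2686/8 = 9434*(-1/8413) + 2686*(⅛) = -9434/8413 + 1343/4 = 11260923/33652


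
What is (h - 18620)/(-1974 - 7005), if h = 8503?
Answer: 10117/8979 ≈ 1.1267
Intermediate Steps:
(h - 18620)/(-1974 - 7005) = (8503 - 18620)/(-1974 - 7005) = -10117/(-8979) = -10117*(-1/8979) = 10117/8979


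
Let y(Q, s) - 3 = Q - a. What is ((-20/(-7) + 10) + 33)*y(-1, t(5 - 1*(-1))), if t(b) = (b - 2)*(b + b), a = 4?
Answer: -642/7 ≈ -91.714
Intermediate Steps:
t(b) = 2*b*(-2 + b) (t(b) = (-2 + b)*(2*b) = 2*b*(-2 + b))
y(Q, s) = -1 + Q (y(Q, s) = 3 + (Q - 1*4) = 3 + (Q - 4) = 3 + (-4 + Q) = -1 + Q)
((-20/(-7) + 10) + 33)*y(-1, t(5 - 1*(-1))) = ((-20/(-7) + 10) + 33)*(-1 - 1) = ((-20*(-1/7) + 10) + 33)*(-2) = ((20/7 + 10) + 33)*(-2) = (90/7 + 33)*(-2) = (321/7)*(-2) = -642/7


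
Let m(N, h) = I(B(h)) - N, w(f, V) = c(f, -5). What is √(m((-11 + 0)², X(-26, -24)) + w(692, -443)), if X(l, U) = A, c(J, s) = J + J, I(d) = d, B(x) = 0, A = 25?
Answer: √1263 ≈ 35.539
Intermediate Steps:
c(J, s) = 2*J
X(l, U) = 25
w(f, V) = 2*f
m(N, h) = -N (m(N, h) = 0 - N = -N)
√(m((-11 + 0)², X(-26, -24)) + w(692, -443)) = √(-(-11 + 0)² + 2*692) = √(-1*(-11)² + 1384) = √(-1*121 + 1384) = √(-121 + 1384) = √1263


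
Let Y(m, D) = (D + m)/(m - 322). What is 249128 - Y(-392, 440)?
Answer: 29646240/119 ≈ 2.4913e+5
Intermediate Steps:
Y(m, D) = (D + m)/(-322 + m)
249128 - Y(-392, 440) = 249128 - (440 - 392)/(-322 - 392) = 249128 - 48/(-714) = 249128 - (-1)*48/714 = 249128 - 1*(-8/119) = 249128 + 8/119 = 29646240/119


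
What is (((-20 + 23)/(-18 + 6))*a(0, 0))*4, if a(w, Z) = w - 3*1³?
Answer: 3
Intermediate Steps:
a(w, Z) = -3 + w (a(w, Z) = w - 3*1 = w - 3 = -3 + w)
(((-20 + 23)/(-18 + 6))*a(0, 0))*4 = (((-20 + 23)/(-18 + 6))*(-3 + 0))*4 = ((3/(-12))*(-3))*4 = ((3*(-1/12))*(-3))*4 = -¼*(-3)*4 = (¾)*4 = 3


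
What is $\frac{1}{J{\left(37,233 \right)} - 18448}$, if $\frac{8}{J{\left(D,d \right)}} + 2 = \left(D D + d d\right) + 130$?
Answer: $- \frac{27893}{514570060} \approx -5.4206 \cdot 10^{-5}$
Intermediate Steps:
$J{\left(D,d \right)} = \frac{8}{128 + D^{2} + d^{2}}$ ($J{\left(D,d \right)} = \frac{8}{-2 + \left(\left(D D + d d\right) + 130\right)} = \frac{8}{-2 + \left(\left(D^{2} + d^{2}\right) + 130\right)} = \frac{8}{-2 + \left(130 + D^{2} + d^{2}\right)} = \frac{8}{128 + D^{2} + d^{2}}$)
$\frac{1}{J{\left(37,233 \right)} - 18448} = \frac{1}{\frac{8}{128 + 37^{2} + 233^{2}} - 18448} = \frac{1}{\frac{8}{128 + 1369 + 54289} - 18448} = \frac{1}{\frac{8}{55786} - 18448} = \frac{1}{8 \cdot \frac{1}{55786} - 18448} = \frac{1}{\frac{4}{27893} - 18448} = \frac{1}{- \frac{514570060}{27893}} = - \frac{27893}{514570060}$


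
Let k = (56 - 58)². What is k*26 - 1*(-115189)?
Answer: 115293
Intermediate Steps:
k = 4 (k = (-2)² = 4)
k*26 - 1*(-115189) = 4*26 - 1*(-115189) = 104 + 115189 = 115293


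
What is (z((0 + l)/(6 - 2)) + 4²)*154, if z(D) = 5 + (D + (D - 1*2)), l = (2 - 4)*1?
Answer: 2772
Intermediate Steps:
l = -2 (l = -2*1 = -2)
z(D) = 3 + 2*D (z(D) = 5 + (D + (D - 2)) = 5 + (D + (-2 + D)) = 5 + (-2 + 2*D) = 3 + 2*D)
(z((0 + l)/(6 - 2)) + 4²)*154 = ((3 + 2*((0 - 2)/(6 - 2))) + 4²)*154 = ((3 + 2*(-2/4)) + 16)*154 = ((3 + 2*(-2*¼)) + 16)*154 = ((3 + 2*(-½)) + 16)*154 = ((3 - 1) + 16)*154 = (2 + 16)*154 = 18*154 = 2772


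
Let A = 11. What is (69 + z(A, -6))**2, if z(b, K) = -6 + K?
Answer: 3249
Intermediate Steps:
(69 + z(A, -6))**2 = (69 + (-6 - 6))**2 = (69 - 12)**2 = 57**2 = 3249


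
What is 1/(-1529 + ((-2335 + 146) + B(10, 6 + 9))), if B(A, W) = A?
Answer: -1/3708 ≈ -0.00026969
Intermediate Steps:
1/(-1529 + ((-2335 + 146) + B(10, 6 + 9))) = 1/(-1529 + ((-2335 + 146) + 10)) = 1/(-1529 + (-2189 + 10)) = 1/(-1529 - 2179) = 1/(-3708) = -1/3708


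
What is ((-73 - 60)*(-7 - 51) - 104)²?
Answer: 57912100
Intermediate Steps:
((-73 - 60)*(-7 - 51) - 104)² = (-133*(-58) - 104)² = (7714 - 104)² = 7610² = 57912100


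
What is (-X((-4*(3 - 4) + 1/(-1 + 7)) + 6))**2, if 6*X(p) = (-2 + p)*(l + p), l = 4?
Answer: 17347225/46656 ≈ 371.81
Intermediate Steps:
X(p) = (-2 + p)*(4 + p)/6 (X(p) = ((-2 + p)*(4 + p))/6 = (-2 + p)*(4 + p)/6)
(-X((-4*(3 - 4) + 1/(-1 + 7)) + 6))**2 = (-(-4/3 + ((-4*(3 - 4) + 1/(-1 + 7)) + 6)/3 + ((-4*(3 - 4) + 1/(-1 + 7)) + 6)**2/6))**2 = (-(-4/3 + ((-4*(-1) + 1/6) + 6)/3 + ((-4*(-1) + 1/6) + 6)**2/6))**2 = (-(-4/3 + ((4 + 1/6) + 6)/3 + ((4 + 1/6) + 6)**2/6))**2 = (-(-4/3 + (25/6 + 6)/3 + (25/6 + 6)**2/6))**2 = (-(-4/3 + (1/3)*(61/6) + (61/6)**2/6))**2 = (-(-4/3 + 61/18 + (1/6)*(3721/36)))**2 = (-(-4/3 + 61/18 + 3721/216))**2 = (-1*4165/216)**2 = (-4165/216)**2 = 17347225/46656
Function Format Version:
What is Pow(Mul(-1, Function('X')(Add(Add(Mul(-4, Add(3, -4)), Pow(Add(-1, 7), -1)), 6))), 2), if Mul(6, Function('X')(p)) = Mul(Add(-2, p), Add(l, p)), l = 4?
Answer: Rational(17347225, 46656) ≈ 371.81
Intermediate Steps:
Function('X')(p) = Mul(Rational(1, 6), Add(-2, p), Add(4, p)) (Function('X')(p) = Mul(Rational(1, 6), Mul(Add(-2, p), Add(4, p))) = Mul(Rational(1, 6), Add(-2, p), Add(4, p)))
Pow(Mul(-1, Function('X')(Add(Add(Mul(-4, Add(3, -4)), Pow(Add(-1, 7), -1)), 6))), 2) = Pow(Mul(-1, Add(Rational(-4, 3), Mul(Rational(1, 3), Add(Add(Mul(-4, Add(3, -4)), Pow(Add(-1, 7), -1)), 6)), Mul(Rational(1, 6), Pow(Add(Add(Mul(-4, Add(3, -4)), Pow(Add(-1, 7), -1)), 6), 2)))), 2) = Pow(Mul(-1, Add(Rational(-4, 3), Mul(Rational(1, 3), Add(Add(Mul(-4, -1), Pow(6, -1)), 6)), Mul(Rational(1, 6), Pow(Add(Add(Mul(-4, -1), Pow(6, -1)), 6), 2)))), 2) = Pow(Mul(-1, Add(Rational(-4, 3), Mul(Rational(1, 3), Add(Add(4, Rational(1, 6)), 6)), Mul(Rational(1, 6), Pow(Add(Add(4, Rational(1, 6)), 6), 2)))), 2) = Pow(Mul(-1, Add(Rational(-4, 3), Mul(Rational(1, 3), Add(Rational(25, 6), 6)), Mul(Rational(1, 6), Pow(Add(Rational(25, 6), 6), 2)))), 2) = Pow(Mul(-1, Add(Rational(-4, 3), Mul(Rational(1, 3), Rational(61, 6)), Mul(Rational(1, 6), Pow(Rational(61, 6), 2)))), 2) = Pow(Mul(-1, Add(Rational(-4, 3), Rational(61, 18), Mul(Rational(1, 6), Rational(3721, 36)))), 2) = Pow(Mul(-1, Add(Rational(-4, 3), Rational(61, 18), Rational(3721, 216))), 2) = Pow(Mul(-1, Rational(4165, 216)), 2) = Pow(Rational(-4165, 216), 2) = Rational(17347225, 46656)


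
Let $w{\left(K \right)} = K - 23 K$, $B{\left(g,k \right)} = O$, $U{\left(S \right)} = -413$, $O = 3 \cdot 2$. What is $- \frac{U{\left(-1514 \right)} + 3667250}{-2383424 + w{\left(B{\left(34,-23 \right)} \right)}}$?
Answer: $\frac{3666837}{2383556} \approx 1.5384$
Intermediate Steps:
$O = 6$
$B{\left(g,k \right)} = 6$
$w{\left(K \right)} = - 22 K$
$- \frac{U{\left(-1514 \right)} + 3667250}{-2383424 + w{\left(B{\left(34,-23 \right)} \right)}} = - \frac{-413 + 3667250}{-2383424 - 132} = - \frac{3666837}{-2383424 - 132} = - \frac{3666837}{-2383556} = - \frac{3666837 \left(-1\right)}{2383556} = \left(-1\right) \left(- \frac{3666837}{2383556}\right) = \frac{3666837}{2383556}$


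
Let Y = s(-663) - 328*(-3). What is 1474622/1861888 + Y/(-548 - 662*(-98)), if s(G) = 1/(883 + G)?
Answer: 332377341557/411714638720 ≈ 0.80730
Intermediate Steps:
Y = 216481/220 (Y = 1/(883 - 663) - 328*(-3) = 1/220 + 984 = 216481/220 ≈ 984.00)
1474622/1861888 + Y/(-548 - 662*(-98)) = 1474622/1861888 + 216481/(220*(-548 - 662*(-98))) = 1474622*(1/1861888) + 216481/(220*(-548 + 64876)) = 737311/930944 + (216481/220)/64328 = 737311/930944 + (216481/220)*(1/64328) = 737311/930944 + 216481/14152160 = 332377341557/411714638720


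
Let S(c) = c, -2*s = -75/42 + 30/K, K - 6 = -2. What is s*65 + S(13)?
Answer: -1209/7 ≈ -172.71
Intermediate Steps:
K = 4 (K = 6 - 2 = 4)
s = -20/7 (s = -(-75/42 + 30/4)/2 = -(-75*1/42 + 30*(¼))/2 = -(-25/14 + 15/2)/2 = -½*40/7 = -20/7 ≈ -2.8571)
s*65 + S(13) = -20/7*65 + 13 = -1300/7 + 13 = -1209/7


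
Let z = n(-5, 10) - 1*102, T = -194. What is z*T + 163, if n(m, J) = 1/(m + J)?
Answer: 99561/5 ≈ 19912.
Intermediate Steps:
n(m, J) = 1/(J + m)
z = -509/5 (z = 1/(10 - 5) - 1*102 = 1/5 - 102 = ⅕ - 102 = -509/5 ≈ -101.80)
z*T + 163 = -509/5*(-194) + 163 = 98746/5 + 163 = 99561/5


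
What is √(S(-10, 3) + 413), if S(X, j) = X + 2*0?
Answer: √403 ≈ 20.075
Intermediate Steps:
S(X, j) = X (S(X, j) = X + 0 = X)
√(S(-10, 3) + 413) = √(-10 + 413) = √403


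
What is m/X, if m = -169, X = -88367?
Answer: 169/88367 ≈ 0.0019125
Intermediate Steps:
m/X = -169/(-88367) = -169*(-1/88367) = 169/88367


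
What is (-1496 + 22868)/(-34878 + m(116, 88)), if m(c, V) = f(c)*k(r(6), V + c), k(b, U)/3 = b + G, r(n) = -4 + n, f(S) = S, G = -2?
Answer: -3562/5813 ≈ -0.61276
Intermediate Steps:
k(b, U) = -6 + 3*b (k(b, U) = 3*(b - 2) = 3*(-2 + b) = -6 + 3*b)
m(c, V) = 0 (m(c, V) = c*(-6 + 3*(-4 + 6)) = c*(-6 + 3*2) = c*(-6 + 6) = c*0 = 0)
(-1496 + 22868)/(-34878 + m(116, 88)) = (-1496 + 22868)/(-34878 + 0) = 21372/(-34878) = 21372*(-1/34878) = -3562/5813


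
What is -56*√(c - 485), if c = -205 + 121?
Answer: -56*I*√569 ≈ -1335.8*I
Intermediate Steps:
c = -84
-56*√(c - 485) = -56*√(-84 - 485) = -56*I*√569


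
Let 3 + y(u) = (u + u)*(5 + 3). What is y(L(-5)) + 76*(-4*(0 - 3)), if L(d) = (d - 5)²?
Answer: 2509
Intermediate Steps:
L(d) = (-5 + d)²
y(u) = -3 + 16*u (y(u) = -3 + (u + u)*(5 + 3) = -3 + (2*u)*8 = -3 + 16*u)
y(L(-5)) + 76*(-4*(0 - 3)) = (-3 + 16*(-5 - 5)²) + 76*(-4*(0 - 3)) = (-3 + 16*(-10)²) + 76*(-4*(-3)) = (-3 + 16*100) + 76*12 = (-3 + 1600) + 912 = 1597 + 912 = 2509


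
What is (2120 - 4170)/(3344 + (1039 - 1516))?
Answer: -2050/2867 ≈ -0.71503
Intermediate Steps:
(2120 - 4170)/(3344 + (1039 - 1516)) = -2050/(3344 - 477) = -2050/2867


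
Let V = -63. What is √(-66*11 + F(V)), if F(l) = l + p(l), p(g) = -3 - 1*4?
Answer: 2*I*√199 ≈ 28.213*I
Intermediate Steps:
p(g) = -7 (p(g) = -3 - 4 = -7)
F(l) = -7 + l (F(l) = l - 7 = -7 + l)
√(-66*11 + F(V)) = √(-66*11 + (-7 - 63)) = √(-726 - 70) = √(-796) = 2*I*√199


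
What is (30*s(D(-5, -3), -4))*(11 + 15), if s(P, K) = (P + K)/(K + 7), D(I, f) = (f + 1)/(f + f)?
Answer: -2860/3 ≈ -953.33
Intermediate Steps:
D(I, f) = (1 + f)/(2*f) (D(I, f) = (1 + f)/((2*f)) = (1 + f)*(1/(2*f)) = (1 + f)/(2*f))
s(P, K) = (K + P)/(7 + K)
(30*s(D(-5, -3), -4))*(11 + 15) = (30*((-4 + (½)*(1 - 3)/(-3))/(7 - 4)))*(11 + 15) = (30*((-4 + (½)*(-⅓)*(-2))/3))*26 = (30*((-4 + ⅓)/3))*26 = (30*((⅓)*(-11/3)))*26 = (30*(-11/9))*26 = -110/3*26 = -2860/3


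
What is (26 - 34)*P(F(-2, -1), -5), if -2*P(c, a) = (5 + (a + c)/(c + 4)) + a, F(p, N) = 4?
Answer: -½ ≈ -0.50000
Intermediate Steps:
P(c, a) = -5/2 - a/2 - (a + c)/(2*(4 + c)) (P(c, a) = -((5 + (a + c)/(c + 4)) + a)/2 = -((5 + (a + c)/(4 + c)) + a)/2 = -(5 + a + (a + c)/(4 + c))/2 = -5/2 - a/2 - (a + c)/(2*(4 + c)))
(26 - 34)*P(F(-2, -1), -5) = (26 - 34)*((-20 - 6*4 - 5*(-5) - 1*(-5)*4)/(2*(4 + 4))) = -4*(-20 - 24 + 25 + 20)/8 = -4/8 = -8*1/16 = -½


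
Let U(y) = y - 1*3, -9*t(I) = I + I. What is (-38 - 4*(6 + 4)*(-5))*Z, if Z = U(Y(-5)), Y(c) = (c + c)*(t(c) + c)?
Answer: 5814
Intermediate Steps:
t(I) = -2*I/9 (t(I) = -(I + I)/9 = -2*I/9)
Y(c) = 14*c²/9 (Y(c) = (c + c)*(-2*c/9 + c) = (2*c)*(7*c/9) = 14*c²/9)
U(y) = -3 + y (U(y) = y - 3 = -3 + y)
Z = 323/9 (Z = -3 + (14/9)*(-5)² = -3 + (14/9)*25 = -3 + 350/9 = 323/9 ≈ 35.889)
(-38 - 4*(6 + 4)*(-5))*Z = (-38 - 4*(6 + 4)*(-5))*(323/9) = (-38 - 4*10*(-5))*(323/9) = (-38 - 40*(-5))*(323/9) = (-38 + 200)*(323/9) = 162*(323/9) = 5814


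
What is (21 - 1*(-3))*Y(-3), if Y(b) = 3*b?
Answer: -216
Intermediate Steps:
(21 - 1*(-3))*Y(-3) = (21 - 1*(-3))*(3*(-3)) = (21 + 3)*(-9) = 24*(-9) = -216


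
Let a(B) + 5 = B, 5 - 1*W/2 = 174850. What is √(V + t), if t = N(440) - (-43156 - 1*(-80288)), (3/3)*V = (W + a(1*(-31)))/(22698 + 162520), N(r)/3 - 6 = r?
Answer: I*√307000817666081/92609 ≈ 189.2*I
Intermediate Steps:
W = -349690 (W = 10 - 2*174850 = 10 - 349700 = -349690)
a(B) = -5 + B
N(r) = 18 + 3*r
V = -174863/92609 (V = (-349690 + (-5 + 1*(-31)))/(22698 + 162520) = (-349690 + (-5 - 31))/185218 = (-349690 - 36)*(1/185218) = -349726*1/185218 = -174863/92609 ≈ -1.8882)
t = -35794 (t = (18 + 3*440) - (-43156 - 1*(-80288)) = (18 + 1320) - (-43156 + 80288) = 1338 - 1*37132 = 1338 - 37132 = -35794)
√(V + t) = √(-174863/92609 - 35794) = √(-3315021409/92609) = I*√307000817666081/92609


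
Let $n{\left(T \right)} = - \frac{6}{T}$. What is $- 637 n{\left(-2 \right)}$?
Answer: $-1911$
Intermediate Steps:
$- 637 n{\left(-2 \right)} = - 637 \left(- \frac{6}{-2}\right) = - 637 \left(\left(-6\right) \left(- \frac{1}{2}\right)\right) = \left(-637\right) 3 = -1911$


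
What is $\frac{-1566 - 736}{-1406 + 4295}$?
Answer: $- \frac{2302}{2889} \approx -0.79682$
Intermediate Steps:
$\frac{-1566 - 736}{-1406 + 4295} = - \frac{2302}{2889}$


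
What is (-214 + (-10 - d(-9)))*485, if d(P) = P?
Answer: -104275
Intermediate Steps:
(-214 + (-10 - d(-9)))*485 = (-214 + (-10 - 1*(-9)))*485 = (-214 + (-10 + 9))*485 = (-214 - 1)*485 = -215*485 = -104275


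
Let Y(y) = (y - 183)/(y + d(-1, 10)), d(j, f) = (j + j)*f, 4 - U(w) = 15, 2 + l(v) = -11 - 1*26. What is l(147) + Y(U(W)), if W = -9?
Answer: -1015/31 ≈ -32.742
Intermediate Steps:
l(v) = -39 (l(v) = -2 + (-11 - 1*26) = -2 + (-11 - 26) = -2 - 37 = -39)
U(w) = -11 (U(w) = 4 - 1*15 = 4 - 15 = -11)
d(j, f) = 2*f*j (d(j, f) = (2*j)*f = 2*f*j)
Y(y) = (-183 + y)/(-20 + y) (Y(y) = (y - 183)/(y + 2*10*(-1)) = (-183 + y)/(y - 20) = (-183 + y)/(-20 + y))
l(147) + Y(U(W)) = -39 + (-183 - 11)/(-20 - 11) = -39 - 194/(-31) = -39 - 1/31*(-194) = -39 + 194/31 = -1015/31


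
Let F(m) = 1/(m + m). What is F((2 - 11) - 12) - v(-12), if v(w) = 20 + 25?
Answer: -1891/42 ≈ -45.024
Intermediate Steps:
F(m) = 1/(2*m)
v(w) = 45
F((2 - 11) - 12) - v(-12) = 1/(2*((2 - 11) - 12)) - 1*45 = 1/(2*(-9 - 12)) - 45 = (½)/(-21) - 45 = (½)*(-1/21) - 45 = -1/42 - 45 = -1891/42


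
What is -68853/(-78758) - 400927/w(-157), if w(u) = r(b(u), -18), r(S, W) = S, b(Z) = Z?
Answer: 31587018587/12365006 ≈ 2554.6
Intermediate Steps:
w(u) = u
-68853/(-78758) - 400927/w(-157) = -68853/(-78758) - 400927/(-157) = -68853*(-1/78758) - 400927*(-1/157) = 68853/78758 + 400927/157 = 31587018587/12365006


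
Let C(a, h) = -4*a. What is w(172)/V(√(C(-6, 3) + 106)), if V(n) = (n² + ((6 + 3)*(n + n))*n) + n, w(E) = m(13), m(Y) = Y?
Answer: 247/46929 - √130/469290 ≈ 0.0052390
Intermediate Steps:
w(E) = 13
V(n) = n + 19*n² (V(n) = (n² + (9*(2*n))*n) + n = (n² + (18*n)*n) + n = (n² + 18*n²) + n = 19*n² + n = n + 19*n²)
w(172)/V(√(C(-6, 3) + 106)) = 13/((√(-4*(-6) + 106)*(1 + 19*√(-4*(-6) + 106)))) = 13/((√(24 + 106)*(1 + 19*√(24 + 106)))) = 13/((√130*(1 + 19*√130))) = 13*(√130/(130*(1 + 19*√130))) = √130/(10*(1 + 19*√130))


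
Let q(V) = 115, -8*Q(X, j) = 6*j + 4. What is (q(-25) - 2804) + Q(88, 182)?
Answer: -2826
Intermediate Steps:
Q(X, j) = -½ - 3*j/4 (Q(X, j) = -(6*j + 4)/8 = -(4 + 6*j)/8 = -½ - 3*j/4)
(q(-25) - 2804) + Q(88, 182) = (115 - 2804) + (-½ - ¾*182) = -2689 + (-½ - 273/2) = -2689 - 137 = -2826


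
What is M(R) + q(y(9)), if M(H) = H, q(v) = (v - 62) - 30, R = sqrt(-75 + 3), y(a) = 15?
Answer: -77 + 6*I*sqrt(2) ≈ -77.0 + 8.4853*I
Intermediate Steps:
R = 6*I*sqrt(2) (R = sqrt(-72) = 6*I*sqrt(2) ≈ 8.4853*I)
q(v) = -92 + v (q(v) = (-62 + v) - 30 = -92 + v)
M(R) + q(y(9)) = 6*I*sqrt(2) + (-92 + 15) = 6*I*sqrt(2) - 77 = -77 + 6*I*sqrt(2)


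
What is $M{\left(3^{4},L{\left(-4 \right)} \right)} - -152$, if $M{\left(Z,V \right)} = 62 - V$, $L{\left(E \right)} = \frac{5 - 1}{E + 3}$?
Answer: $218$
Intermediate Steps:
$L{\left(E \right)} = \frac{4}{3 + E}$
$M{\left(3^{4},L{\left(-4 \right)} \right)} - -152 = \left(62 - \frac{4}{3 - 4}\right) - -152 = \left(62 - \frac{4}{-1}\right) + 152 = \left(62 - 4 \left(-1\right)\right) + 152 = \left(62 - -4\right) + 152 = \left(62 + 4\right) + 152 = 66 + 152 = 218$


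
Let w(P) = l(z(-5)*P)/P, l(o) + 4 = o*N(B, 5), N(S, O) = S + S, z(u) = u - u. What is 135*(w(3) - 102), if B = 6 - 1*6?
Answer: -13950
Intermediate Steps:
B = 0 (B = 6 - 6 = 0)
z(u) = 0
N(S, O) = 2*S
l(o) = -4 (l(o) = -4 + o*(2*0) = -4 + o*0 = -4 + 0 = -4)
w(P) = -4/P
135*(w(3) - 102) = 135*(-4/3 - 102) = 135*(-310/3) = -13950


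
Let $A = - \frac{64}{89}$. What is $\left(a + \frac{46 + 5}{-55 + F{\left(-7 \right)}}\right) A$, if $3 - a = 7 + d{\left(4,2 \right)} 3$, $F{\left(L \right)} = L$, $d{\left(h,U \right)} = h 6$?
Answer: $\frac{152416}{2759} \approx 55.243$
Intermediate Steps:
$d{\left(h,U \right)} = 6 h$
$A = - \frac{64}{89}$ ($A = \left(-64\right) \frac{1}{89} = - \frac{64}{89} \approx -0.7191$)
$a = -76$ ($a = 3 - \left(7 + 6 \cdot 4 \cdot 3\right) = 3 - \left(7 + 24 \cdot 3\right) = 3 - \left(7 + 72\right) = 3 - 79 = -76$)
$\left(a + \frac{46 + 5}{-55 + F{\left(-7 \right)}}\right) A = \left(-76 + \frac{46 + 5}{-55 - 7}\right) \left(- \frac{64}{89}\right) = \left(-76 + \frac{51}{-62}\right) \left(- \frac{64}{89}\right) = \left(-76 + 51 \left(- \frac{1}{62}\right)\right) \left(- \frac{64}{89}\right) = \left(-76 - \frac{51}{62}\right) \left(- \frac{64}{89}\right) = \left(- \frac{4763}{62}\right) \left(- \frac{64}{89}\right) = \frac{152416}{2759}$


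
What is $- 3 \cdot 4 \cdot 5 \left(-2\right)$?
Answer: $120$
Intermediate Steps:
$- 3 \cdot 4 \cdot 5 \left(-2\right) = \left(-3\right) 20 \left(-2\right) = \left(-60\right) \left(-2\right) = 120$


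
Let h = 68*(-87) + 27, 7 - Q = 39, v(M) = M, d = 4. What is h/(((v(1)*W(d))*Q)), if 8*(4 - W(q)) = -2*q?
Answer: 5889/160 ≈ 36.806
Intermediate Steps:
W(q) = 4 + q/4 (W(q) = 4 - (-1)*q/4 = 4 + q/4)
Q = -32 (Q = 7 - 1*39 = 7 - 39 = -32)
h = -5889 (h = -5916 + 27 = -5889)
h/(((v(1)*W(d))*Q)) = -5889*(-1/(32*(4 + (¼)*4))) = -5889*(-1/(32*(4 + 1))) = -5889/((1*5)*(-32)) = -5889/(5*(-32)) = -5889/(-160) = -5889*(-1/160) = 5889/160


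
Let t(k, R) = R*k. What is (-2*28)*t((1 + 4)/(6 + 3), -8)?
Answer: 2240/9 ≈ 248.89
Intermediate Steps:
(-2*28)*t((1 + 4)/(6 + 3), -8) = (-2*28)*(-8*(1 + 4)/(6 + 3)) = -(-448)*5/9 = -56*(-40/9) = 2240/9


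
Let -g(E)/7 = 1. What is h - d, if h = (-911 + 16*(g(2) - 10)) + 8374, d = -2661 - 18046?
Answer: 27898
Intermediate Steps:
g(E) = -7 (g(E) = -7*1 = -7)
d = -20707
h = 7191 (h = (-911 + 16*(-7 - 10)) + 8374 = (-911 + 16*(-17)) + 8374 = (-911 - 272) + 8374 = -1183 + 8374 = 7191)
h - d = 7191 - 1*(-20707) = 7191 + 20707 = 27898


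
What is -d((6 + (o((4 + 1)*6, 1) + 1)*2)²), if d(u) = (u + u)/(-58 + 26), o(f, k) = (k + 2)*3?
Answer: 169/4 ≈ 42.250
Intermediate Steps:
o(f, k) = 6 + 3*k (o(f, k) = (2 + k)*3 = 6 + 3*k)
d(u) = -u/16 (d(u) = (2*u)/(-32) = (2*u)*(-1/32) = -u/16)
-d((6 + (o((4 + 1)*6, 1) + 1)*2)²) = -(-1)*(6 + ((6 + 3*1) + 1)*2)²/16 = -(-1)*(6 + ((6 + 3) + 1)*2)²/16 = -(-1)*(6 + (9 + 1)*2)²/16 = -(-1)*(6 + 10*2)²/16 = -(-1)*(6 + 20)²/16 = -(-1)*26²/16 = -(-1)*676/16 = -1*(-169/4) = 169/4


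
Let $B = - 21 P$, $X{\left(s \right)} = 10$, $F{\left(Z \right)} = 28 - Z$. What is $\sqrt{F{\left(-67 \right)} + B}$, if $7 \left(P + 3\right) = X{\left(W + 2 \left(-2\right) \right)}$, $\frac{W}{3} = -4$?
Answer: $8 \sqrt{2} \approx 11.314$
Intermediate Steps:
$W = -12$ ($W = 3 \left(-4\right) = -12$)
$P = - \frac{11}{7}$ ($P = -3 + \frac{1}{7} \cdot 10 = -3 + \frac{10}{7} = - \frac{11}{7} \approx -1.5714$)
$B = 33$ ($B = \left(-21\right) \left(- \frac{11}{7}\right) = 33$)
$\sqrt{F{\left(-67 \right)} + B} = \sqrt{\left(28 - -67\right) + 33} = \sqrt{\left(28 + 67\right) + 33} = \sqrt{95 + 33} = \sqrt{128} = 8 \sqrt{2}$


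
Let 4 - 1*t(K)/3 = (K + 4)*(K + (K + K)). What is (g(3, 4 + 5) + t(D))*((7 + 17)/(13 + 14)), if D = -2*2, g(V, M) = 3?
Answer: 40/3 ≈ 13.333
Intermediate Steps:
D = -4
t(K) = 12 - 9*K*(4 + K) (t(K) = 12 - 3*(K + 4)*(K + (K + K)) = 12 - 3*(4 + K)*(K + 2*K) = 12 - 3*(4 + K)*3*K = 12 - 9*K*(4 + K))
(g(3, 4 + 5) + t(D))*((7 + 17)/(13 + 14)) = (3 + (12 - 36*(-4) - 9*(-4)²))*((7 + 17)/(13 + 14)) = (3 + (12 + 144 - 9*16))*(24/27) = (3 + (12 + 144 - 144))*(24*(1/27)) = (3 + 12)*(8/9) = 15*(8/9) = 40/3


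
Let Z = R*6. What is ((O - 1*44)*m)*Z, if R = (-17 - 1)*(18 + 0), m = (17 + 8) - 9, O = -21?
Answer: 2021760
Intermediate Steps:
m = 16 (m = 25 - 9 = 16)
R = -324 (R = -18*18 = -324)
Z = -1944 (Z = -324*6 = -1944)
((O - 1*44)*m)*Z = ((-21 - 1*44)*16)*(-1944) = ((-21 - 44)*16)*(-1944) = -65*16*(-1944) = -1040*(-1944) = 2021760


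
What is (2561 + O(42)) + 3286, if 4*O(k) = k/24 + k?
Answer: 93727/16 ≈ 5857.9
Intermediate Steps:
O(k) = 25*k/96 (O(k) = (k/24 + k)/4 = (25*k/24)/4 = 25*k/96)
(2561 + O(42)) + 3286 = (2561 + (25/96)*42) + 3286 = (2561 + 175/16) + 3286 = 41151/16 + 3286 = 93727/16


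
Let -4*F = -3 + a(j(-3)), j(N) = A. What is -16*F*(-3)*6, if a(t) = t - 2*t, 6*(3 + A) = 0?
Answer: 0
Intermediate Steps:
A = -3 (A = -3 + (1/6)*0 = -3 + 0 = -3)
j(N) = -3
a(t) = -t
F = 0 (F = -(-3 - 1*(-3))/4 = -(-3 + 3)/4 = -1/4*0 = 0)
-16*F*(-3)*6 = -16*0*(-3)*6 = -0*6 = -16*0 = 0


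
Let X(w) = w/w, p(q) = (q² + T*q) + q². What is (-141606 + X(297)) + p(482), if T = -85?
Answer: 282073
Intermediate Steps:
p(q) = -85*q + 2*q² (p(q) = (q² - 85*q) + q² = -85*q + 2*q²)
X(w) = 1
(-141606 + X(297)) + p(482) = (-141606 + 1) + 482*(-85 + 2*482) = -141605 + 482*(-85 + 964) = -141605 + 482*879 = -141605 + 423678 = 282073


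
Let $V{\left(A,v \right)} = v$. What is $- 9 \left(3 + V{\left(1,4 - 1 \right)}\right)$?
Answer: $-54$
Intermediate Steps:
$- 9 \left(3 + V{\left(1,4 - 1 \right)}\right) = - 9 \left(3 + \left(4 - 1\right)\right) = - 9 \left(3 + 3\right) = \left(-9\right) 6 = -54$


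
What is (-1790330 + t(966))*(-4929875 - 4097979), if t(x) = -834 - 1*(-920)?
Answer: 16162061456376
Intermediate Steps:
t(x) = 86 (t(x) = -834 + 920 = 86)
(-1790330 + t(966))*(-4929875 - 4097979) = (-1790330 + 86)*(-4929875 - 4097979) = -1790244*(-9027854) = 16162061456376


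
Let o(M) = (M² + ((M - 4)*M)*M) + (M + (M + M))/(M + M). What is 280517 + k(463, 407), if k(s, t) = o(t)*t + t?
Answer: 54475230613/2 ≈ 2.7238e+10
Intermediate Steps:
o(M) = 3/2 + M² + M²*(-4 + M) (o(M) = (M² + ((-4 + M)*M)*M) + (M + 2*M)/((2*M)) = (M² + (M*(-4 + M))*M) + (3*M)*(1/(2*M)) = (M² + M²*(-4 + M)) + 3/2 = 3/2 + M² + M²*(-4 + M))
k(s, t) = t + t*(3/2 + t³ - 3*t²) (k(s, t) = (3/2 + t³ - 3*t²)*t + t = t*(3/2 + t³ - 3*t²) + t = t + t*(3/2 + t³ - 3*t²))
280517 + k(463, 407) = 280517 + 407*(5/2 + 407³ - 3*407²) = 280517 + 407*(5/2 + 67419143 - 3*165649) = 280517 + 407*(5/2 + 67419143 - 496947) = 280517 + 407*(133844397/2) = 280517 + 54474669579/2 = 54475230613/2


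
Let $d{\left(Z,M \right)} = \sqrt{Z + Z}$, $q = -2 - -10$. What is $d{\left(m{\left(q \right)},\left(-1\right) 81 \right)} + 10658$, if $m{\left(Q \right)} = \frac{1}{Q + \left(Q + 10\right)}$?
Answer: $10658 + \frac{\sqrt{13}}{13} \approx 10658.0$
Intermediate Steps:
$q = 8$ ($q = -2 + 10 = 8$)
$m{\left(Q \right)} = \frac{1}{10 + 2 Q}$ ($m{\left(Q \right)} = \frac{1}{Q + \left(10 + Q\right)} = \frac{1}{10 + 2 Q}$)
$d{\left(Z,M \right)} = \sqrt{2} \sqrt{Z}$ ($d{\left(Z,M \right)} = \sqrt{2 Z} = \sqrt{2} \sqrt{Z}$)
$d{\left(m{\left(q \right)},\left(-1\right) 81 \right)} + 10658 = \sqrt{2} \sqrt{\frac{1}{2 \left(5 + 8\right)}} + 10658 = \sqrt{2} \sqrt{\frac{1}{2 \cdot 13}} + 10658 = \sqrt{2} \sqrt{\frac{1}{2} \cdot \frac{1}{13}} + 10658 = \frac{\sqrt{2}}{\sqrt{26}} + 10658 = \sqrt{2} \frac{\sqrt{26}}{26} + 10658 = \frac{\sqrt{13}}{13} + 10658 = 10658 + \frac{\sqrt{13}}{13}$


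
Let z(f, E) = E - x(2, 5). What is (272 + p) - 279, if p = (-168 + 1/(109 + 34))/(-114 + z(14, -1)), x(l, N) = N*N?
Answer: -116117/20020 ≈ -5.8000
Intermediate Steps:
x(l, N) = N²
z(f, E) = -25 + E (z(f, E) = E - 1*5² = E - 1*25 = E - 25 = -25 + E)
p = 24023/20020 (p = (-168 + 1/(109 + 34))/(-114 + (-25 - 1)) = (-168 + 1/143)/(-114 - 26) = (-168 + 1/143)/(-140) = -24023/143*(-1/140) = 24023/20020 ≈ 1.1999)
(272 + p) - 279 = (272 + 24023/20020) - 279 = 5469463/20020 - 279 = -116117/20020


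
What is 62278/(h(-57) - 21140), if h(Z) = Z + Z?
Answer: -31139/10627 ≈ -2.9302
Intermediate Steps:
h(Z) = 2*Z
62278/(h(-57) - 21140) = 62278/(2*(-57) - 21140) = 62278/(-114 - 21140) = 62278/(-21254) = 62278*(-1/21254) = -31139/10627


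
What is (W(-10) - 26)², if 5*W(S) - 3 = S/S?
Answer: 15876/25 ≈ 635.04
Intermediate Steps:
W(S) = ⅘ (W(S) = ⅗ + (S/S)/5 = ⅗ + (⅕)*1 = ⅗ + ⅕ = ⅘)
(W(-10) - 26)² = (⅘ - 26)² = (-126/5)² = 15876/25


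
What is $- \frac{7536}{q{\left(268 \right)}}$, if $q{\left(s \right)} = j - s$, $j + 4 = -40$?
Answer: $\frac{314}{13} \approx 24.154$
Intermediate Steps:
$j = -44$ ($j = -4 - 40 = -44$)
$q{\left(s \right)} = -44 - s$
$- \frac{7536}{q{\left(268 \right)}} = - \frac{7536}{-44 - 268} = - \frac{7536}{-312} = \left(-7536\right) \left(- \frac{1}{312}\right) = \frac{314}{13}$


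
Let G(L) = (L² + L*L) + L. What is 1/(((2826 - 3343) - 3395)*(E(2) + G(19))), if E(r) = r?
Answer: -1/2906616 ≈ -3.4404e-7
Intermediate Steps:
G(L) = L + 2*L² (G(L) = (L² + L²) + L = 2*L² + L = L + 2*L²)
1/(((2826 - 3343) - 3395)*(E(2) + G(19))) = 1/(((2826 - 3343) - 3395)*(2 + 19*(1 + 2*19))) = 1/((-517 - 3395)*(2 + 19*(1 + 38))) = 1/((-3912)*(2 + 19*39)) = -1/(3912*(2 + 741)) = -1/3912/743 = -1/3912*1/743 = -1/2906616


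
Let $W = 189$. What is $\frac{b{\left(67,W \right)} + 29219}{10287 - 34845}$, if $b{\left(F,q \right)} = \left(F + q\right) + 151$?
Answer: $- \frac{14813}{12279} \approx -1.2064$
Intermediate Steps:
$b{\left(F,q \right)} = 151 + F + q$
$\frac{b{\left(67,W \right)} + 29219}{10287 - 34845} = \frac{\left(151 + 67 + 189\right) + 29219}{10287 - 34845} = \frac{407 + 29219}{-24558} = 29626 \left(- \frac{1}{24558}\right) = - \frac{14813}{12279}$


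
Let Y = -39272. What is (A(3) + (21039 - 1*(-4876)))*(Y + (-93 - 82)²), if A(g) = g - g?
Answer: -224087005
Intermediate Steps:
A(g) = 0
(A(3) + (21039 - 1*(-4876)))*(Y + (-93 - 82)²) = (0 + (21039 - 1*(-4876)))*(-39272 + (-93 - 82)²) = (0 + (21039 + 4876))*(-39272 + (-175)²) = (0 + 25915)*(-39272 + 30625) = 25915*(-8647) = -224087005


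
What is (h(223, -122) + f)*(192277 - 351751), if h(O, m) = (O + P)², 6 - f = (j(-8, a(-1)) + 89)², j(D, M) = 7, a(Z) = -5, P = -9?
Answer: -5834515764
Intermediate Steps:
f = -9210 (f = 6 - (7 + 89)² = 6 - 1*96² = 6 - 1*9216 = 6 - 9216 = -9210)
h(O, m) = (-9 + O)² (h(O, m) = (O - 9)² = (-9 + O)²)
(h(223, -122) + f)*(192277 - 351751) = ((-9 + 223)² - 9210)*(192277 - 351751) = (214² - 9210)*(-159474) = (45796 - 9210)*(-159474) = 36586*(-159474) = -5834515764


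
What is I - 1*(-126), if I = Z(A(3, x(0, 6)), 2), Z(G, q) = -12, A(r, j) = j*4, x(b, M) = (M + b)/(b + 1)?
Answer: 114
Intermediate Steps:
x(b, M) = (M + b)/(1 + b)
A(r, j) = 4*j
I = -12
I - 1*(-126) = -12 - 1*(-126) = -12 + 126 = 114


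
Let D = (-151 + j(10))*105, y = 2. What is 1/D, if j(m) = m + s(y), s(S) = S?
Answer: -1/14595 ≈ -6.8517e-5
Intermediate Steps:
j(m) = 2 + m (j(m) = m + 2 = 2 + m)
D = -14595 (D = (-151 + (2 + 10))*105 = (-151 + 12)*105 = -139*105 = -14595)
1/D = 1/(-14595) = -1/14595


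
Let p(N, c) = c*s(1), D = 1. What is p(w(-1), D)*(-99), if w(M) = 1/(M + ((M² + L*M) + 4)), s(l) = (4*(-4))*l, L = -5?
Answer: 1584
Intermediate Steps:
s(l) = -16*l
w(M) = 1/(4 + M² - 4*M) (w(M) = 1/(M + ((M² - 5*M) + 4)) = 1/(M + (4 + M² - 5*M)) = 1/(4 + M² - 4*M))
p(N, c) = -16*c (p(N, c) = c*(-16*1) = c*(-16) = -16*c)
p(w(-1), D)*(-99) = -16*1*(-99) = -16*(-99) = 1584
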